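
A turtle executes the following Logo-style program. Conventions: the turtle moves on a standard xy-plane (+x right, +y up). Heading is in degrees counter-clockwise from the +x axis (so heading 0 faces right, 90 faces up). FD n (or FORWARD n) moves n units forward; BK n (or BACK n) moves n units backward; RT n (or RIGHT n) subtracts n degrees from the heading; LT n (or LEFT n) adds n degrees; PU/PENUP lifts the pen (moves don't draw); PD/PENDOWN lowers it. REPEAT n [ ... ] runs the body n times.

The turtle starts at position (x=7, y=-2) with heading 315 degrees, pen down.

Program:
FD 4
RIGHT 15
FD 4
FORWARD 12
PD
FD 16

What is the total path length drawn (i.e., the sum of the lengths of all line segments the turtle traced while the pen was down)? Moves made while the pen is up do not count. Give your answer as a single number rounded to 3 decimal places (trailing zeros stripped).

Executing turtle program step by step:
Start: pos=(7,-2), heading=315, pen down
FD 4: (7,-2) -> (9.828,-4.828) [heading=315, draw]
RT 15: heading 315 -> 300
FD 4: (9.828,-4.828) -> (11.828,-8.293) [heading=300, draw]
FD 12: (11.828,-8.293) -> (17.828,-18.685) [heading=300, draw]
PD: pen down
FD 16: (17.828,-18.685) -> (25.828,-32.541) [heading=300, draw]
Final: pos=(25.828,-32.541), heading=300, 4 segment(s) drawn

Segment lengths:
  seg 1: (7,-2) -> (9.828,-4.828), length = 4
  seg 2: (9.828,-4.828) -> (11.828,-8.293), length = 4
  seg 3: (11.828,-8.293) -> (17.828,-18.685), length = 12
  seg 4: (17.828,-18.685) -> (25.828,-32.541), length = 16
Total = 36

Answer: 36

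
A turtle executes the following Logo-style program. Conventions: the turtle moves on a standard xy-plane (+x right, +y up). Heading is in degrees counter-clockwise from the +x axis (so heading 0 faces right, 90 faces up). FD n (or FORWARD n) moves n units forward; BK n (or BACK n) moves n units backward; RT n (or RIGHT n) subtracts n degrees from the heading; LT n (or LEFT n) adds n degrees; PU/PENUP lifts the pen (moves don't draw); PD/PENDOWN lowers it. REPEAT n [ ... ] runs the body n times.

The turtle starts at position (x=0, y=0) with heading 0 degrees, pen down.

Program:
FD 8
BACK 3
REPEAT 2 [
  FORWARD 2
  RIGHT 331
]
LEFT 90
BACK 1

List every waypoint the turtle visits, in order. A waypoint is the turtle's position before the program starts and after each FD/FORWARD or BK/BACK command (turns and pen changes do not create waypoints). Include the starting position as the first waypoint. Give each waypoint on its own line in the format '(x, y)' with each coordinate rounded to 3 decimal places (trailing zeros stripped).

Executing turtle program step by step:
Start: pos=(0,0), heading=0, pen down
FD 8: (0,0) -> (8,0) [heading=0, draw]
BK 3: (8,0) -> (5,0) [heading=0, draw]
REPEAT 2 [
  -- iteration 1/2 --
  FD 2: (5,0) -> (7,0) [heading=0, draw]
  RT 331: heading 0 -> 29
  -- iteration 2/2 --
  FD 2: (7,0) -> (8.749,0.97) [heading=29, draw]
  RT 331: heading 29 -> 58
]
LT 90: heading 58 -> 148
BK 1: (8.749,0.97) -> (9.597,0.44) [heading=148, draw]
Final: pos=(9.597,0.44), heading=148, 5 segment(s) drawn
Waypoints (6 total):
(0, 0)
(8, 0)
(5, 0)
(7, 0)
(8.749, 0.97)
(9.597, 0.44)

Answer: (0, 0)
(8, 0)
(5, 0)
(7, 0)
(8.749, 0.97)
(9.597, 0.44)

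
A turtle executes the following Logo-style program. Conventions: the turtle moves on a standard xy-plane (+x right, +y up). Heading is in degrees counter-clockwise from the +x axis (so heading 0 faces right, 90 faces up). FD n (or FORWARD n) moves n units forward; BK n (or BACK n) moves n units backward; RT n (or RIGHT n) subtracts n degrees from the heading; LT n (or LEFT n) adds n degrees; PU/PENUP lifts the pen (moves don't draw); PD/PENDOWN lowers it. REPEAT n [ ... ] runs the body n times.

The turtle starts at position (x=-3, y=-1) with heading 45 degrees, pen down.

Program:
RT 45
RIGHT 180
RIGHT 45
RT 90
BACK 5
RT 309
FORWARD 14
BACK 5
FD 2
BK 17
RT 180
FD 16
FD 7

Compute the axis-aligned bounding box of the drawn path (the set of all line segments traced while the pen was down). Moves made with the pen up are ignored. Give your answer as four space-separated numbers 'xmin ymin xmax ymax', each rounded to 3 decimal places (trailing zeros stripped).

Answer: -7.999 -33.377 -3 9.388

Derivation:
Executing turtle program step by step:
Start: pos=(-3,-1), heading=45, pen down
RT 45: heading 45 -> 0
RT 180: heading 0 -> 180
RT 45: heading 180 -> 135
RT 90: heading 135 -> 45
BK 5: (-3,-1) -> (-6.536,-4.536) [heading=45, draw]
RT 309: heading 45 -> 96
FD 14: (-6.536,-4.536) -> (-7.999,9.388) [heading=96, draw]
BK 5: (-7.999,9.388) -> (-7.476,4.415) [heading=96, draw]
FD 2: (-7.476,4.415) -> (-7.685,6.404) [heading=96, draw]
BK 17: (-7.685,6.404) -> (-5.908,-10.503) [heading=96, draw]
RT 180: heading 96 -> 276
FD 16: (-5.908,-10.503) -> (-4.236,-26.415) [heading=276, draw]
FD 7: (-4.236,-26.415) -> (-3.504,-33.377) [heading=276, draw]
Final: pos=(-3.504,-33.377), heading=276, 7 segment(s) drawn

Segment endpoints: x in {-7.999, -7.685, -7.476, -6.536, -5.908, -4.236, -3.504, -3}, y in {-33.377, -26.415, -10.503, -4.536, -1, 4.415, 6.404, 9.388}
xmin=-7.999, ymin=-33.377, xmax=-3, ymax=9.388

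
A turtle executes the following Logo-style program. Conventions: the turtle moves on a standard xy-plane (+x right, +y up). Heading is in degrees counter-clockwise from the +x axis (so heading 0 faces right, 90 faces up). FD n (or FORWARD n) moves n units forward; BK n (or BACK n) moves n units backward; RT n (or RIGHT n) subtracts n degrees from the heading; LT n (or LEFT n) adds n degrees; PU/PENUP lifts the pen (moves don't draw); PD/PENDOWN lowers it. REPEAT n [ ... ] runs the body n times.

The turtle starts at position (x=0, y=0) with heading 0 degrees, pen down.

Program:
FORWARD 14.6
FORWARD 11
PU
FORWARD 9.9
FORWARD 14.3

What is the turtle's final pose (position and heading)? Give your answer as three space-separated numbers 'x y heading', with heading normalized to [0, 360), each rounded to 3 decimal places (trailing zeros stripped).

Executing turtle program step by step:
Start: pos=(0,0), heading=0, pen down
FD 14.6: (0,0) -> (14.6,0) [heading=0, draw]
FD 11: (14.6,0) -> (25.6,0) [heading=0, draw]
PU: pen up
FD 9.9: (25.6,0) -> (35.5,0) [heading=0, move]
FD 14.3: (35.5,0) -> (49.8,0) [heading=0, move]
Final: pos=(49.8,0), heading=0, 2 segment(s) drawn

Answer: 49.8 0 0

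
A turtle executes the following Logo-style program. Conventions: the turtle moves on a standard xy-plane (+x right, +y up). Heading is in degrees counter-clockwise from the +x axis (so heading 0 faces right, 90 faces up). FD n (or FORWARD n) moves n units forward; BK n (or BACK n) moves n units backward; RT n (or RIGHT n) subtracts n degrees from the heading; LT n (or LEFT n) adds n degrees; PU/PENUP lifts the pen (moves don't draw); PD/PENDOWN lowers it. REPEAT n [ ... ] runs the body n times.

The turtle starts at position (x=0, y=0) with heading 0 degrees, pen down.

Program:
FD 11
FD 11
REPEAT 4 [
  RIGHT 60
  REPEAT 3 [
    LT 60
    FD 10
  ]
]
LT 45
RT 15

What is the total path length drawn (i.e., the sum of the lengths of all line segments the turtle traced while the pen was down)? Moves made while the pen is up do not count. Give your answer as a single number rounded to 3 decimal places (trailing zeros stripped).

Answer: 142

Derivation:
Executing turtle program step by step:
Start: pos=(0,0), heading=0, pen down
FD 11: (0,0) -> (11,0) [heading=0, draw]
FD 11: (11,0) -> (22,0) [heading=0, draw]
REPEAT 4 [
  -- iteration 1/4 --
  RT 60: heading 0 -> 300
  REPEAT 3 [
    -- iteration 1/3 --
    LT 60: heading 300 -> 0
    FD 10: (22,0) -> (32,0) [heading=0, draw]
    -- iteration 2/3 --
    LT 60: heading 0 -> 60
    FD 10: (32,0) -> (37,8.66) [heading=60, draw]
    -- iteration 3/3 --
    LT 60: heading 60 -> 120
    FD 10: (37,8.66) -> (32,17.321) [heading=120, draw]
  ]
  -- iteration 2/4 --
  RT 60: heading 120 -> 60
  REPEAT 3 [
    -- iteration 1/3 --
    LT 60: heading 60 -> 120
    FD 10: (32,17.321) -> (27,25.981) [heading=120, draw]
    -- iteration 2/3 --
    LT 60: heading 120 -> 180
    FD 10: (27,25.981) -> (17,25.981) [heading=180, draw]
    -- iteration 3/3 --
    LT 60: heading 180 -> 240
    FD 10: (17,25.981) -> (12,17.321) [heading=240, draw]
  ]
  -- iteration 3/4 --
  RT 60: heading 240 -> 180
  REPEAT 3 [
    -- iteration 1/3 --
    LT 60: heading 180 -> 240
    FD 10: (12,17.321) -> (7,8.66) [heading=240, draw]
    -- iteration 2/3 --
    LT 60: heading 240 -> 300
    FD 10: (7,8.66) -> (12,0) [heading=300, draw]
    -- iteration 3/3 --
    LT 60: heading 300 -> 0
    FD 10: (12,0) -> (22,0) [heading=0, draw]
  ]
  -- iteration 4/4 --
  RT 60: heading 0 -> 300
  REPEAT 3 [
    -- iteration 1/3 --
    LT 60: heading 300 -> 0
    FD 10: (22,0) -> (32,0) [heading=0, draw]
    -- iteration 2/3 --
    LT 60: heading 0 -> 60
    FD 10: (32,0) -> (37,8.66) [heading=60, draw]
    -- iteration 3/3 --
    LT 60: heading 60 -> 120
    FD 10: (37,8.66) -> (32,17.321) [heading=120, draw]
  ]
]
LT 45: heading 120 -> 165
RT 15: heading 165 -> 150
Final: pos=(32,17.321), heading=150, 14 segment(s) drawn

Segment lengths:
  seg 1: (0,0) -> (11,0), length = 11
  seg 2: (11,0) -> (22,0), length = 11
  seg 3: (22,0) -> (32,0), length = 10
  seg 4: (32,0) -> (37,8.66), length = 10
  seg 5: (37,8.66) -> (32,17.321), length = 10
  seg 6: (32,17.321) -> (27,25.981), length = 10
  seg 7: (27,25.981) -> (17,25.981), length = 10
  seg 8: (17,25.981) -> (12,17.321), length = 10
  seg 9: (12,17.321) -> (7,8.66), length = 10
  seg 10: (7,8.66) -> (12,0), length = 10
  seg 11: (12,0) -> (22,0), length = 10
  seg 12: (22,0) -> (32,0), length = 10
  seg 13: (32,0) -> (37,8.66), length = 10
  seg 14: (37,8.66) -> (32,17.321), length = 10
Total = 142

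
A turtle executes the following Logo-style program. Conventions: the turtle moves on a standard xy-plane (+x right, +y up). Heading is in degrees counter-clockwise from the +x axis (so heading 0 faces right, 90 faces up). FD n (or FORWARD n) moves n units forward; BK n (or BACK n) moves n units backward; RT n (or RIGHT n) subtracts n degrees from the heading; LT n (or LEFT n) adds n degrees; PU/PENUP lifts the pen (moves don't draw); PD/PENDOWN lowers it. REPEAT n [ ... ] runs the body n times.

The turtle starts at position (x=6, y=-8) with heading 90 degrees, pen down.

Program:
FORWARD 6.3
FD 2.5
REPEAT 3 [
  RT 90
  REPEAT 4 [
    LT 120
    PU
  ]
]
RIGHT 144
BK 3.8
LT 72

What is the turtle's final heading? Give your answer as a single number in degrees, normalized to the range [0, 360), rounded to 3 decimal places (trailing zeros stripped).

Executing turtle program step by step:
Start: pos=(6,-8), heading=90, pen down
FD 6.3: (6,-8) -> (6,-1.7) [heading=90, draw]
FD 2.5: (6,-1.7) -> (6,0.8) [heading=90, draw]
REPEAT 3 [
  -- iteration 1/3 --
  RT 90: heading 90 -> 0
  REPEAT 4 [
    -- iteration 1/4 --
    LT 120: heading 0 -> 120
    PU: pen up
    -- iteration 2/4 --
    LT 120: heading 120 -> 240
    PU: pen up
    -- iteration 3/4 --
    LT 120: heading 240 -> 0
    PU: pen up
    -- iteration 4/4 --
    LT 120: heading 0 -> 120
    PU: pen up
  ]
  -- iteration 2/3 --
  RT 90: heading 120 -> 30
  REPEAT 4 [
    -- iteration 1/4 --
    LT 120: heading 30 -> 150
    PU: pen up
    -- iteration 2/4 --
    LT 120: heading 150 -> 270
    PU: pen up
    -- iteration 3/4 --
    LT 120: heading 270 -> 30
    PU: pen up
    -- iteration 4/4 --
    LT 120: heading 30 -> 150
    PU: pen up
  ]
  -- iteration 3/3 --
  RT 90: heading 150 -> 60
  REPEAT 4 [
    -- iteration 1/4 --
    LT 120: heading 60 -> 180
    PU: pen up
    -- iteration 2/4 --
    LT 120: heading 180 -> 300
    PU: pen up
    -- iteration 3/4 --
    LT 120: heading 300 -> 60
    PU: pen up
    -- iteration 4/4 --
    LT 120: heading 60 -> 180
    PU: pen up
  ]
]
RT 144: heading 180 -> 36
BK 3.8: (6,0.8) -> (2.926,-1.434) [heading=36, move]
LT 72: heading 36 -> 108
Final: pos=(2.926,-1.434), heading=108, 2 segment(s) drawn

Answer: 108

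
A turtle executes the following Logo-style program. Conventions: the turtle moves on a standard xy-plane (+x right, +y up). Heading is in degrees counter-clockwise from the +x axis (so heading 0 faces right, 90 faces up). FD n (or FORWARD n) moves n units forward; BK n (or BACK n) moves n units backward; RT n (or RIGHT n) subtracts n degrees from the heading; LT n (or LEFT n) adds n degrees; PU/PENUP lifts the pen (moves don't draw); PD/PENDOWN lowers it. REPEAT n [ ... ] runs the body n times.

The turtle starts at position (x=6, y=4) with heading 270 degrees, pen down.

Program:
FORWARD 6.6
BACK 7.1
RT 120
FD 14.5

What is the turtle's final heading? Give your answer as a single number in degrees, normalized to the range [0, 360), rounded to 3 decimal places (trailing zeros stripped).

Executing turtle program step by step:
Start: pos=(6,4), heading=270, pen down
FD 6.6: (6,4) -> (6,-2.6) [heading=270, draw]
BK 7.1: (6,-2.6) -> (6,4.5) [heading=270, draw]
RT 120: heading 270 -> 150
FD 14.5: (6,4.5) -> (-6.557,11.75) [heading=150, draw]
Final: pos=(-6.557,11.75), heading=150, 3 segment(s) drawn

Answer: 150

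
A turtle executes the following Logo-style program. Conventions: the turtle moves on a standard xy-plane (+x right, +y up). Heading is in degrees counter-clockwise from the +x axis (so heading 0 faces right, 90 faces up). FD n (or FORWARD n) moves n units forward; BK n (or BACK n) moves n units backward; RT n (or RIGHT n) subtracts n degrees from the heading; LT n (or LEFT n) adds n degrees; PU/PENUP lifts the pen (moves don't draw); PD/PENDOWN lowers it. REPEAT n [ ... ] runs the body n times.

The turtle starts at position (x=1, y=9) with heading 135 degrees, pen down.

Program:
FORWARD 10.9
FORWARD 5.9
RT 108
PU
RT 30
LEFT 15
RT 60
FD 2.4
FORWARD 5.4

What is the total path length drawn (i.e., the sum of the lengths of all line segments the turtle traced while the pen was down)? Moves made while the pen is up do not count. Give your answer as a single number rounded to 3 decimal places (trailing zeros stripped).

Executing turtle program step by step:
Start: pos=(1,9), heading=135, pen down
FD 10.9: (1,9) -> (-6.707,16.707) [heading=135, draw]
FD 5.9: (-6.707,16.707) -> (-10.879,20.879) [heading=135, draw]
RT 108: heading 135 -> 27
PU: pen up
RT 30: heading 27 -> 357
LT 15: heading 357 -> 12
RT 60: heading 12 -> 312
FD 2.4: (-10.879,20.879) -> (-9.273,19.096) [heading=312, move]
FD 5.4: (-9.273,19.096) -> (-5.66,15.083) [heading=312, move]
Final: pos=(-5.66,15.083), heading=312, 2 segment(s) drawn

Segment lengths:
  seg 1: (1,9) -> (-6.707,16.707), length = 10.9
  seg 2: (-6.707,16.707) -> (-10.879,20.879), length = 5.9
Total = 16.8

Answer: 16.8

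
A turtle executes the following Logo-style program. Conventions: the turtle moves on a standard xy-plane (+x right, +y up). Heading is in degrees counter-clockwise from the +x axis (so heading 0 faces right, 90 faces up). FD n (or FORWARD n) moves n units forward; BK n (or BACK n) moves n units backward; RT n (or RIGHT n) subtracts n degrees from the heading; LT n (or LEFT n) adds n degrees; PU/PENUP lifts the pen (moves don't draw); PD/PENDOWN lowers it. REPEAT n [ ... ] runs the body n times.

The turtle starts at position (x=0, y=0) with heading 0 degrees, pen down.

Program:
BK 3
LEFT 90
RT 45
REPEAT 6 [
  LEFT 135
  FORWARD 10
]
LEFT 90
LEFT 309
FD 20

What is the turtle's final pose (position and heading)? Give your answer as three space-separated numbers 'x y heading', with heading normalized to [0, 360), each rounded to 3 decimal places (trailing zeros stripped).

Executing turtle program step by step:
Start: pos=(0,0), heading=0, pen down
BK 3: (0,0) -> (-3,0) [heading=0, draw]
LT 90: heading 0 -> 90
RT 45: heading 90 -> 45
REPEAT 6 [
  -- iteration 1/6 --
  LT 135: heading 45 -> 180
  FD 10: (-3,0) -> (-13,0) [heading=180, draw]
  -- iteration 2/6 --
  LT 135: heading 180 -> 315
  FD 10: (-13,0) -> (-5.929,-7.071) [heading=315, draw]
  -- iteration 3/6 --
  LT 135: heading 315 -> 90
  FD 10: (-5.929,-7.071) -> (-5.929,2.929) [heading=90, draw]
  -- iteration 4/6 --
  LT 135: heading 90 -> 225
  FD 10: (-5.929,2.929) -> (-13,-4.142) [heading=225, draw]
  -- iteration 5/6 --
  LT 135: heading 225 -> 0
  FD 10: (-13,-4.142) -> (-3,-4.142) [heading=0, draw]
  -- iteration 6/6 --
  LT 135: heading 0 -> 135
  FD 10: (-3,-4.142) -> (-10.071,2.929) [heading=135, draw]
]
LT 90: heading 135 -> 225
LT 309: heading 225 -> 174
FD 20: (-10.071,2.929) -> (-29.962,5.02) [heading=174, draw]
Final: pos=(-29.962,5.02), heading=174, 8 segment(s) drawn

Answer: -29.962 5.02 174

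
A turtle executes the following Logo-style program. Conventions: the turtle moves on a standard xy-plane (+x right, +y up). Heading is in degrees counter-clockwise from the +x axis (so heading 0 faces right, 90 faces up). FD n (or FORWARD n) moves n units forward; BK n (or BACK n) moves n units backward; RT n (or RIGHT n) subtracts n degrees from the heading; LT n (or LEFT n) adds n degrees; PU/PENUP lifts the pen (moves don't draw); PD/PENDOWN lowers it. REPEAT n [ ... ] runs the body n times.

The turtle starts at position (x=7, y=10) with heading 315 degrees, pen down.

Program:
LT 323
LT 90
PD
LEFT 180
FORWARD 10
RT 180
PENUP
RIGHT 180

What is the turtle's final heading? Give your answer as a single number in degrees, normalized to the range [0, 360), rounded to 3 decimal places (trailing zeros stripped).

Answer: 188

Derivation:
Executing turtle program step by step:
Start: pos=(7,10), heading=315, pen down
LT 323: heading 315 -> 278
LT 90: heading 278 -> 8
PD: pen down
LT 180: heading 8 -> 188
FD 10: (7,10) -> (-2.903,8.608) [heading=188, draw]
RT 180: heading 188 -> 8
PU: pen up
RT 180: heading 8 -> 188
Final: pos=(-2.903,8.608), heading=188, 1 segment(s) drawn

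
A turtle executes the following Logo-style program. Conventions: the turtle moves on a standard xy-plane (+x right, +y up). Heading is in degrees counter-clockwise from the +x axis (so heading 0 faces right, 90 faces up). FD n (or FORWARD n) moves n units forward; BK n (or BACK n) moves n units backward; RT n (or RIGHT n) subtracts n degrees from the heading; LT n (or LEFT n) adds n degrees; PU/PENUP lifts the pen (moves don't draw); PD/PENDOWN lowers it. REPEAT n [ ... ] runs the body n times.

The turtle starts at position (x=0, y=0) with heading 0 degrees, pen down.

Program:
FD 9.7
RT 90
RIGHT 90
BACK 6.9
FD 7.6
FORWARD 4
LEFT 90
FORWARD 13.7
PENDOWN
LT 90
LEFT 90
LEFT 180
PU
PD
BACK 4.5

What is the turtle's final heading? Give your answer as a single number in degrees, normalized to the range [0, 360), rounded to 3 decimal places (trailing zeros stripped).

Answer: 270

Derivation:
Executing turtle program step by step:
Start: pos=(0,0), heading=0, pen down
FD 9.7: (0,0) -> (9.7,0) [heading=0, draw]
RT 90: heading 0 -> 270
RT 90: heading 270 -> 180
BK 6.9: (9.7,0) -> (16.6,0) [heading=180, draw]
FD 7.6: (16.6,0) -> (9,0) [heading=180, draw]
FD 4: (9,0) -> (5,0) [heading=180, draw]
LT 90: heading 180 -> 270
FD 13.7: (5,0) -> (5,-13.7) [heading=270, draw]
PD: pen down
LT 90: heading 270 -> 0
LT 90: heading 0 -> 90
LT 180: heading 90 -> 270
PU: pen up
PD: pen down
BK 4.5: (5,-13.7) -> (5,-9.2) [heading=270, draw]
Final: pos=(5,-9.2), heading=270, 6 segment(s) drawn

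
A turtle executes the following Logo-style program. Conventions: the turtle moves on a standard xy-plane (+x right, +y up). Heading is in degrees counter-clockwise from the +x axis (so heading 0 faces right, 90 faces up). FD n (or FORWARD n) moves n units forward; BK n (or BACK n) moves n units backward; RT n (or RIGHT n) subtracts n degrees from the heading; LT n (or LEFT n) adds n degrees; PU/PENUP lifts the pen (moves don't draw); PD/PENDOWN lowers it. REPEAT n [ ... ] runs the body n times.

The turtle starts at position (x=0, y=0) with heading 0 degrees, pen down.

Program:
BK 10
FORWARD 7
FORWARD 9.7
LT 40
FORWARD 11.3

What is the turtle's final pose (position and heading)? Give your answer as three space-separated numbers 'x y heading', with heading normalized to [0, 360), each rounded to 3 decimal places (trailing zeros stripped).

Executing turtle program step by step:
Start: pos=(0,0), heading=0, pen down
BK 10: (0,0) -> (-10,0) [heading=0, draw]
FD 7: (-10,0) -> (-3,0) [heading=0, draw]
FD 9.7: (-3,0) -> (6.7,0) [heading=0, draw]
LT 40: heading 0 -> 40
FD 11.3: (6.7,0) -> (15.356,7.263) [heading=40, draw]
Final: pos=(15.356,7.263), heading=40, 4 segment(s) drawn

Answer: 15.356 7.263 40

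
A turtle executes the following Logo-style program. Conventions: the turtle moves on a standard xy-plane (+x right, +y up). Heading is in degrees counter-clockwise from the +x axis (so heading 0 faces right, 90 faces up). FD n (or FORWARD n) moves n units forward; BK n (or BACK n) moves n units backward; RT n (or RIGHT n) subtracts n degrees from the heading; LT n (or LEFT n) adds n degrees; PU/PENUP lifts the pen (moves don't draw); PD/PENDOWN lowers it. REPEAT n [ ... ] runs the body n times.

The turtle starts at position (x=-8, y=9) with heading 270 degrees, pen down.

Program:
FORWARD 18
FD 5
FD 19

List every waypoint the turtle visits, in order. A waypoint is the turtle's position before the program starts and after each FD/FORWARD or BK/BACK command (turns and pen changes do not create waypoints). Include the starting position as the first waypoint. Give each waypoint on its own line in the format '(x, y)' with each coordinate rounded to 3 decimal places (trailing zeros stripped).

Executing turtle program step by step:
Start: pos=(-8,9), heading=270, pen down
FD 18: (-8,9) -> (-8,-9) [heading=270, draw]
FD 5: (-8,-9) -> (-8,-14) [heading=270, draw]
FD 19: (-8,-14) -> (-8,-33) [heading=270, draw]
Final: pos=(-8,-33), heading=270, 3 segment(s) drawn
Waypoints (4 total):
(-8, 9)
(-8, -9)
(-8, -14)
(-8, -33)

Answer: (-8, 9)
(-8, -9)
(-8, -14)
(-8, -33)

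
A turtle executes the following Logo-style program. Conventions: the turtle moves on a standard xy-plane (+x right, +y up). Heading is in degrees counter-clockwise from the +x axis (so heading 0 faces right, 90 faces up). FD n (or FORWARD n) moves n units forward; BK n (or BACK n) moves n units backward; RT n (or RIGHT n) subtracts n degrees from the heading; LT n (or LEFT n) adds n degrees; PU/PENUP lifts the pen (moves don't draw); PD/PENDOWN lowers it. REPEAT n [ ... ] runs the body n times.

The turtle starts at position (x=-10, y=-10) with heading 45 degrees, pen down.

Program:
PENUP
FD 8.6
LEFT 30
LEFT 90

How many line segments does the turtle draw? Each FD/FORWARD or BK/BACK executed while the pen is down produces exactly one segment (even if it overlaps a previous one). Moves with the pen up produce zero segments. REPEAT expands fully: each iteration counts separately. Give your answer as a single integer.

Answer: 0

Derivation:
Executing turtle program step by step:
Start: pos=(-10,-10), heading=45, pen down
PU: pen up
FD 8.6: (-10,-10) -> (-3.919,-3.919) [heading=45, move]
LT 30: heading 45 -> 75
LT 90: heading 75 -> 165
Final: pos=(-3.919,-3.919), heading=165, 0 segment(s) drawn
Segments drawn: 0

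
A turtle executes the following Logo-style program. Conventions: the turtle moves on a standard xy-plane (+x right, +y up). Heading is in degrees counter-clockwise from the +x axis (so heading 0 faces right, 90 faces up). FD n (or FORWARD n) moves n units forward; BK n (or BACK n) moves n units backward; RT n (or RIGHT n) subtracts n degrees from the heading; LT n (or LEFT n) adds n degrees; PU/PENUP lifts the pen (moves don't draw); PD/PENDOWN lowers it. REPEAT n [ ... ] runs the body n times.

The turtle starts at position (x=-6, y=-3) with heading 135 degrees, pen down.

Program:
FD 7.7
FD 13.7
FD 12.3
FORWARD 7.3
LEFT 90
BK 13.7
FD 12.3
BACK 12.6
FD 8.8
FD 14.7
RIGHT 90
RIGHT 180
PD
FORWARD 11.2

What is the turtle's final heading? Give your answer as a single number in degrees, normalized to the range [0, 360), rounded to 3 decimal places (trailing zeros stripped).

Executing turtle program step by step:
Start: pos=(-6,-3), heading=135, pen down
FD 7.7: (-6,-3) -> (-11.445,2.445) [heading=135, draw]
FD 13.7: (-11.445,2.445) -> (-21.132,12.132) [heading=135, draw]
FD 12.3: (-21.132,12.132) -> (-29.829,20.829) [heading=135, draw]
FD 7.3: (-29.829,20.829) -> (-34.991,25.991) [heading=135, draw]
LT 90: heading 135 -> 225
BK 13.7: (-34.991,25.991) -> (-25.304,35.679) [heading=225, draw]
FD 12.3: (-25.304,35.679) -> (-34.001,26.981) [heading=225, draw]
BK 12.6: (-34.001,26.981) -> (-25.092,35.891) [heading=225, draw]
FD 8.8: (-25.092,35.891) -> (-31.314,29.668) [heading=225, draw]
FD 14.7: (-31.314,29.668) -> (-41.709,19.274) [heading=225, draw]
RT 90: heading 225 -> 135
RT 180: heading 135 -> 315
PD: pen down
FD 11.2: (-41.709,19.274) -> (-33.789,11.354) [heading=315, draw]
Final: pos=(-33.789,11.354), heading=315, 10 segment(s) drawn

Answer: 315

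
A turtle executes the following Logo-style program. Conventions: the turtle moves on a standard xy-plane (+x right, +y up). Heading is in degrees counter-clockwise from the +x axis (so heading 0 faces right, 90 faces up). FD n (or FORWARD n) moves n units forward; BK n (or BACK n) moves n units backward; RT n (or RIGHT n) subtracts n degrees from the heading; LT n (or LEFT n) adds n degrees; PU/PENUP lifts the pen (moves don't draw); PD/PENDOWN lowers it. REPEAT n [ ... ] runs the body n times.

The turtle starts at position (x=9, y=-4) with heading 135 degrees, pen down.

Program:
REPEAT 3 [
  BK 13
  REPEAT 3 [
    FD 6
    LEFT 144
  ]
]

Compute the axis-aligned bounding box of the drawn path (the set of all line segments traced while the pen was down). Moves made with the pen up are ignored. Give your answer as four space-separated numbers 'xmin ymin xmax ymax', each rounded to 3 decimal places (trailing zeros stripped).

Answer: 9 -14.876 29.775 9.792

Derivation:
Executing turtle program step by step:
Start: pos=(9,-4), heading=135, pen down
REPEAT 3 [
  -- iteration 1/3 --
  BK 13: (9,-4) -> (18.192,-13.192) [heading=135, draw]
  REPEAT 3 [
    -- iteration 1/3 --
    FD 6: (18.192,-13.192) -> (13.95,-8.95) [heading=135, draw]
    LT 144: heading 135 -> 279
    -- iteration 2/3 --
    FD 6: (13.95,-8.95) -> (14.888,-14.876) [heading=279, draw]
    LT 144: heading 279 -> 63
    -- iteration 3/3 --
    FD 6: (14.888,-14.876) -> (17.612,-9.53) [heading=63, draw]
    LT 144: heading 63 -> 207
  ]
  -- iteration 2/3 --
  BK 13: (17.612,-9.53) -> (29.195,-3.628) [heading=207, draw]
  REPEAT 3 [
    -- iteration 1/3 --
    FD 6: (29.195,-3.628) -> (23.849,-6.352) [heading=207, draw]
    LT 144: heading 207 -> 351
    -- iteration 2/3 --
    FD 6: (23.849,-6.352) -> (29.775,-7.291) [heading=351, draw]
    LT 144: heading 351 -> 135
    -- iteration 3/3 --
    FD 6: (29.775,-7.291) -> (25.533,-3.048) [heading=135, draw]
    LT 144: heading 135 -> 279
  ]
  -- iteration 3/3 --
  BK 13: (25.533,-3.048) -> (23.499,9.792) [heading=279, draw]
  REPEAT 3 [
    -- iteration 1/3 --
    FD 6: (23.499,9.792) -> (24.438,3.866) [heading=279, draw]
    LT 144: heading 279 -> 63
    -- iteration 2/3 --
    FD 6: (24.438,3.866) -> (27.162,9.212) [heading=63, draw]
    LT 144: heading 63 -> 207
    -- iteration 3/3 --
    FD 6: (27.162,9.212) -> (21.816,6.488) [heading=207, draw]
    LT 144: heading 207 -> 351
  ]
]
Final: pos=(21.816,6.488), heading=351, 12 segment(s) drawn

Segment endpoints: x in {9, 13.95, 14.888, 17.612, 18.192, 21.816, 23.499, 23.849, 24.438, 25.533, 27.162, 29.195, 29.775}, y in {-14.876, -13.192, -9.53, -8.95, -7.291, -6.352, -4, -3.628, -3.048, 3.866, 6.488, 9.212, 9.792}
xmin=9, ymin=-14.876, xmax=29.775, ymax=9.792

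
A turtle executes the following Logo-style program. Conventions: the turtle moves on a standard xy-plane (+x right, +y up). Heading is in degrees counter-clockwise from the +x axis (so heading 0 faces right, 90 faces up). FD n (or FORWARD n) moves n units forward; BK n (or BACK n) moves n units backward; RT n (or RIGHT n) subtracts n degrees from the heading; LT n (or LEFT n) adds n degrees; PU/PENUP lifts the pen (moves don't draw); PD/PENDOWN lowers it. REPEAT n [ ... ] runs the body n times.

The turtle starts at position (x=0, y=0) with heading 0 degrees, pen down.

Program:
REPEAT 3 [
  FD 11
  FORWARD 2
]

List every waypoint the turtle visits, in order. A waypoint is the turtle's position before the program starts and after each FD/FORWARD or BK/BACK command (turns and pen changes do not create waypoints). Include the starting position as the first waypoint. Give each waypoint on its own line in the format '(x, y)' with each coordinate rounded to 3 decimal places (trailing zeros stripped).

Answer: (0, 0)
(11, 0)
(13, 0)
(24, 0)
(26, 0)
(37, 0)
(39, 0)

Derivation:
Executing turtle program step by step:
Start: pos=(0,0), heading=0, pen down
REPEAT 3 [
  -- iteration 1/3 --
  FD 11: (0,0) -> (11,0) [heading=0, draw]
  FD 2: (11,0) -> (13,0) [heading=0, draw]
  -- iteration 2/3 --
  FD 11: (13,0) -> (24,0) [heading=0, draw]
  FD 2: (24,0) -> (26,0) [heading=0, draw]
  -- iteration 3/3 --
  FD 11: (26,0) -> (37,0) [heading=0, draw]
  FD 2: (37,0) -> (39,0) [heading=0, draw]
]
Final: pos=(39,0), heading=0, 6 segment(s) drawn
Waypoints (7 total):
(0, 0)
(11, 0)
(13, 0)
(24, 0)
(26, 0)
(37, 0)
(39, 0)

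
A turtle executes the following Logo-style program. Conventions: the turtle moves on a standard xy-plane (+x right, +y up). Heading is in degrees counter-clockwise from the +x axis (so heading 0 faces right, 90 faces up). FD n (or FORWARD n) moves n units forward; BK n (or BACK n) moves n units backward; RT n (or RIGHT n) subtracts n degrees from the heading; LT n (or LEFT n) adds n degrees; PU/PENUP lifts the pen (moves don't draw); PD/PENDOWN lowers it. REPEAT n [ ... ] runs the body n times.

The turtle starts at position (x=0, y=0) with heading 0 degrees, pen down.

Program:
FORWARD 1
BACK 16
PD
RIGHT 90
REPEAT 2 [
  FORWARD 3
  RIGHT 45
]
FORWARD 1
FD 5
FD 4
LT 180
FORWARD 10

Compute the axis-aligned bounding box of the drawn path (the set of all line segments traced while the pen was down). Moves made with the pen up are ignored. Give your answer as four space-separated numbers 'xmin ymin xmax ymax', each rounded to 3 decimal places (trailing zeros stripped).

Answer: -27.121 -5.121 1 0

Derivation:
Executing turtle program step by step:
Start: pos=(0,0), heading=0, pen down
FD 1: (0,0) -> (1,0) [heading=0, draw]
BK 16: (1,0) -> (-15,0) [heading=0, draw]
PD: pen down
RT 90: heading 0 -> 270
REPEAT 2 [
  -- iteration 1/2 --
  FD 3: (-15,0) -> (-15,-3) [heading=270, draw]
  RT 45: heading 270 -> 225
  -- iteration 2/2 --
  FD 3: (-15,-3) -> (-17.121,-5.121) [heading=225, draw]
  RT 45: heading 225 -> 180
]
FD 1: (-17.121,-5.121) -> (-18.121,-5.121) [heading=180, draw]
FD 5: (-18.121,-5.121) -> (-23.121,-5.121) [heading=180, draw]
FD 4: (-23.121,-5.121) -> (-27.121,-5.121) [heading=180, draw]
LT 180: heading 180 -> 0
FD 10: (-27.121,-5.121) -> (-17.121,-5.121) [heading=0, draw]
Final: pos=(-17.121,-5.121), heading=0, 8 segment(s) drawn

Segment endpoints: x in {-27.121, -23.121, -18.121, -17.121, -15, 0, 1}, y in {-5.121, -5.121, -5.121, -3, 0}
xmin=-27.121, ymin=-5.121, xmax=1, ymax=0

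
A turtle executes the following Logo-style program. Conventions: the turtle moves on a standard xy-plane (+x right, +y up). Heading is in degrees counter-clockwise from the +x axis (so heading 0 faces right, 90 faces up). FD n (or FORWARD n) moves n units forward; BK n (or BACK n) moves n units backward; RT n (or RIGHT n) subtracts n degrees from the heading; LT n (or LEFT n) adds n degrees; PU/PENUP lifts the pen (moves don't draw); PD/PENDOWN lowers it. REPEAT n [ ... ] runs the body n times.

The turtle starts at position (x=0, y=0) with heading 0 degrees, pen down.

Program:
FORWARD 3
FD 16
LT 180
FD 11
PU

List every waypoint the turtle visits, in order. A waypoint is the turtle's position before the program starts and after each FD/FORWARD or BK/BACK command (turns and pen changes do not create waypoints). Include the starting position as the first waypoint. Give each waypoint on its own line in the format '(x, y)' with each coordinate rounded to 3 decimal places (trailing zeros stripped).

Answer: (0, 0)
(3, 0)
(19, 0)
(8, 0)

Derivation:
Executing turtle program step by step:
Start: pos=(0,0), heading=0, pen down
FD 3: (0,0) -> (3,0) [heading=0, draw]
FD 16: (3,0) -> (19,0) [heading=0, draw]
LT 180: heading 0 -> 180
FD 11: (19,0) -> (8,0) [heading=180, draw]
PU: pen up
Final: pos=(8,0), heading=180, 3 segment(s) drawn
Waypoints (4 total):
(0, 0)
(3, 0)
(19, 0)
(8, 0)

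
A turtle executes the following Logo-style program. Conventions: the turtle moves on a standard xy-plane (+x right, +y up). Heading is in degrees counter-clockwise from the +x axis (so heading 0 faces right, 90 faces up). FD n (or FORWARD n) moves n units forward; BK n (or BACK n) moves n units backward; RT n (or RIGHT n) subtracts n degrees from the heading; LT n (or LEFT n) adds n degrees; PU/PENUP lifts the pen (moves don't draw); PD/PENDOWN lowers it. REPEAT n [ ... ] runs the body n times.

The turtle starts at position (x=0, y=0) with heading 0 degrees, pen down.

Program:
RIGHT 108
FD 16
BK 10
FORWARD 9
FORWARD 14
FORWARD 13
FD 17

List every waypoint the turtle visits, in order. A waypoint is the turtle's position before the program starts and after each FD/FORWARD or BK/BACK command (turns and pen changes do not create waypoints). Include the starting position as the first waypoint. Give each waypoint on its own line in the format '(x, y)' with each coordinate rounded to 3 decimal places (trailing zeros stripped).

Answer: (0, 0)
(-4.944, -15.217)
(-1.854, -5.706)
(-4.635, -14.266)
(-8.961, -27.581)
(-12.979, -39.944)
(-18.232, -56.112)

Derivation:
Executing turtle program step by step:
Start: pos=(0,0), heading=0, pen down
RT 108: heading 0 -> 252
FD 16: (0,0) -> (-4.944,-15.217) [heading=252, draw]
BK 10: (-4.944,-15.217) -> (-1.854,-5.706) [heading=252, draw]
FD 9: (-1.854,-5.706) -> (-4.635,-14.266) [heading=252, draw]
FD 14: (-4.635,-14.266) -> (-8.961,-27.581) [heading=252, draw]
FD 13: (-8.961,-27.581) -> (-12.979,-39.944) [heading=252, draw]
FD 17: (-12.979,-39.944) -> (-18.232,-56.112) [heading=252, draw]
Final: pos=(-18.232,-56.112), heading=252, 6 segment(s) drawn
Waypoints (7 total):
(0, 0)
(-4.944, -15.217)
(-1.854, -5.706)
(-4.635, -14.266)
(-8.961, -27.581)
(-12.979, -39.944)
(-18.232, -56.112)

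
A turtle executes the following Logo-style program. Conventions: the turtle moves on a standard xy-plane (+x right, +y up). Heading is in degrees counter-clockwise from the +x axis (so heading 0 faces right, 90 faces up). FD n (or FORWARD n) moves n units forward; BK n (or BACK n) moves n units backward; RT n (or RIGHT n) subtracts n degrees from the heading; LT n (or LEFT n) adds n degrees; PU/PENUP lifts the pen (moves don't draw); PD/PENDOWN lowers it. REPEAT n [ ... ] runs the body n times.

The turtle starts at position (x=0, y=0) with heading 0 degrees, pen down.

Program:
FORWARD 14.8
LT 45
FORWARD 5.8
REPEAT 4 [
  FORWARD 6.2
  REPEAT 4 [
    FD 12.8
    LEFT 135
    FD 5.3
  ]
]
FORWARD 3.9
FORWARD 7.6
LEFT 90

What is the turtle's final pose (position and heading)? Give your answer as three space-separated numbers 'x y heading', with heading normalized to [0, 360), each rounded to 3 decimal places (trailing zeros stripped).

Executing turtle program step by step:
Start: pos=(0,0), heading=0, pen down
FD 14.8: (0,0) -> (14.8,0) [heading=0, draw]
LT 45: heading 0 -> 45
FD 5.8: (14.8,0) -> (18.901,4.101) [heading=45, draw]
REPEAT 4 [
  -- iteration 1/4 --
  FD 6.2: (18.901,4.101) -> (23.285,8.485) [heading=45, draw]
  REPEAT 4 [
    -- iteration 1/4 --
    FD 12.8: (23.285,8.485) -> (32.336,17.536) [heading=45, draw]
    LT 135: heading 45 -> 180
    FD 5.3: (32.336,17.536) -> (27.036,17.536) [heading=180, draw]
    -- iteration 2/4 --
    FD 12.8: (27.036,17.536) -> (14.236,17.536) [heading=180, draw]
    LT 135: heading 180 -> 315
    FD 5.3: (14.236,17.536) -> (17.984,13.789) [heading=315, draw]
    -- iteration 3/4 --
    FD 12.8: (17.984,13.789) -> (27.035,4.738) [heading=315, draw]
    LT 135: heading 315 -> 90
    FD 5.3: (27.035,4.738) -> (27.035,10.038) [heading=90, draw]
    -- iteration 4/4 --
    FD 12.8: (27.035,10.038) -> (27.035,22.838) [heading=90, draw]
    LT 135: heading 90 -> 225
    FD 5.3: (27.035,22.838) -> (23.287,19.09) [heading=225, draw]
  ]
  -- iteration 2/4 --
  FD 6.2: (23.287,19.09) -> (18.903,14.706) [heading=225, draw]
  REPEAT 4 [
    -- iteration 1/4 --
    FD 12.8: (18.903,14.706) -> (9.852,5.655) [heading=225, draw]
    LT 135: heading 225 -> 0
    FD 5.3: (9.852,5.655) -> (15.152,5.655) [heading=0, draw]
    -- iteration 2/4 --
    FD 12.8: (15.152,5.655) -> (27.952,5.655) [heading=0, draw]
    LT 135: heading 0 -> 135
    FD 5.3: (27.952,5.655) -> (24.205,9.403) [heading=135, draw]
    -- iteration 3/4 --
    FD 12.8: (24.205,9.403) -> (15.154,18.454) [heading=135, draw]
    LT 135: heading 135 -> 270
    FD 5.3: (15.154,18.454) -> (15.154,13.154) [heading=270, draw]
    -- iteration 4/4 --
    FD 12.8: (15.154,13.154) -> (15.154,0.354) [heading=270, draw]
    LT 135: heading 270 -> 45
    FD 5.3: (15.154,0.354) -> (18.901,4.101) [heading=45, draw]
  ]
  -- iteration 3/4 --
  FD 6.2: (18.901,4.101) -> (23.285,8.485) [heading=45, draw]
  REPEAT 4 [
    -- iteration 1/4 --
    FD 12.8: (23.285,8.485) -> (32.336,17.536) [heading=45, draw]
    LT 135: heading 45 -> 180
    FD 5.3: (32.336,17.536) -> (27.036,17.536) [heading=180, draw]
    -- iteration 2/4 --
    FD 12.8: (27.036,17.536) -> (14.236,17.536) [heading=180, draw]
    LT 135: heading 180 -> 315
    FD 5.3: (14.236,17.536) -> (17.984,13.789) [heading=315, draw]
    -- iteration 3/4 --
    FD 12.8: (17.984,13.789) -> (27.035,4.738) [heading=315, draw]
    LT 135: heading 315 -> 90
    FD 5.3: (27.035,4.738) -> (27.035,10.038) [heading=90, draw]
    -- iteration 4/4 --
    FD 12.8: (27.035,10.038) -> (27.035,22.838) [heading=90, draw]
    LT 135: heading 90 -> 225
    FD 5.3: (27.035,22.838) -> (23.287,19.09) [heading=225, draw]
  ]
  -- iteration 4/4 --
  FD 6.2: (23.287,19.09) -> (18.903,14.706) [heading=225, draw]
  REPEAT 4 [
    -- iteration 1/4 --
    FD 12.8: (18.903,14.706) -> (9.852,5.655) [heading=225, draw]
    LT 135: heading 225 -> 0
    FD 5.3: (9.852,5.655) -> (15.152,5.655) [heading=0, draw]
    -- iteration 2/4 --
    FD 12.8: (15.152,5.655) -> (27.952,5.655) [heading=0, draw]
    LT 135: heading 0 -> 135
    FD 5.3: (27.952,5.655) -> (24.205,9.403) [heading=135, draw]
    -- iteration 3/4 --
    FD 12.8: (24.205,9.403) -> (15.154,18.454) [heading=135, draw]
    LT 135: heading 135 -> 270
    FD 5.3: (15.154,18.454) -> (15.154,13.154) [heading=270, draw]
    -- iteration 4/4 --
    FD 12.8: (15.154,13.154) -> (15.154,0.354) [heading=270, draw]
    LT 135: heading 270 -> 45
    FD 5.3: (15.154,0.354) -> (18.901,4.101) [heading=45, draw]
  ]
]
FD 3.9: (18.901,4.101) -> (21.659,6.859) [heading=45, draw]
FD 7.6: (21.659,6.859) -> (27.033,12.233) [heading=45, draw]
LT 90: heading 45 -> 135
Final: pos=(27.033,12.233), heading=135, 40 segment(s) drawn

Answer: 27.033 12.233 135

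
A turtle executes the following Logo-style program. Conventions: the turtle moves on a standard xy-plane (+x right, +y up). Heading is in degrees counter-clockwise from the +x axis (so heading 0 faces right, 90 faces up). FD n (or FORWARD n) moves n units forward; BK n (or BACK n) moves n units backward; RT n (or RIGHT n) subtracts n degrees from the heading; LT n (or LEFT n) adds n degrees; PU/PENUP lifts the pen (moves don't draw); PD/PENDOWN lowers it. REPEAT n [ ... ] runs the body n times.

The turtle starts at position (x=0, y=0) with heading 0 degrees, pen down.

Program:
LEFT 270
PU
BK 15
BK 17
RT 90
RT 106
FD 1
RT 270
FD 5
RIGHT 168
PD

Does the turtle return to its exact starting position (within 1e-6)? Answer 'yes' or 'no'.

Answer: no

Derivation:
Executing turtle program step by step:
Start: pos=(0,0), heading=0, pen down
LT 270: heading 0 -> 270
PU: pen up
BK 15: (0,0) -> (0,15) [heading=270, move]
BK 17: (0,15) -> (0,32) [heading=270, move]
RT 90: heading 270 -> 180
RT 106: heading 180 -> 74
FD 1: (0,32) -> (0.276,32.961) [heading=74, move]
RT 270: heading 74 -> 164
FD 5: (0.276,32.961) -> (-4.531,34.339) [heading=164, move]
RT 168: heading 164 -> 356
PD: pen down
Final: pos=(-4.531,34.339), heading=356, 0 segment(s) drawn

Start position: (0, 0)
Final position: (-4.531, 34.339)
Distance = 34.637; >= 1e-6 -> NOT closed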